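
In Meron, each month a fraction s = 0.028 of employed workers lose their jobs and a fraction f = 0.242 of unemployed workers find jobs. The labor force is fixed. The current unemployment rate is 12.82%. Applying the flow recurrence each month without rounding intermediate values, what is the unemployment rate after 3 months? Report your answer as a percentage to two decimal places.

With a fixed labor force, u_{t+1} = u_t + s·(1−u_t) − f·u_t = u_t·(1−s−f) + s.
Here 1−s−f = 0.730 and s = 0.028.
u_1 = 0.128200 × 0.730 + 0.028 = 0.121586.
u_2 = 0.121586 × 0.730 + 0.028 = 0.116758.
u_3 = 0.116758 × 0.730 + 0.028 = 0.113233.

Unemployment rate after three months ≈ 11.32%.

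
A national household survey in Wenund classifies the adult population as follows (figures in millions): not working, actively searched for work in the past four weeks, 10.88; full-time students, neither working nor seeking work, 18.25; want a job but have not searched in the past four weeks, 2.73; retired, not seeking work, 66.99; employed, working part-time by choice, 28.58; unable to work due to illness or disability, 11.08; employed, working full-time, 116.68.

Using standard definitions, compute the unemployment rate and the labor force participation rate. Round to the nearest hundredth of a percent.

Employed = 28.58 + 116.68 = 145.26 million.
Unemployed = 10.88 million.
Labor force = 145.26 + 10.88 = 156.14 million.
Not in labor force = 18.25 + 2.73 + 66.99 + 11.08 = 99.05 million (those not working and not actively searching are outside the labor force — including those who want a job but have given up searching).
Civilian working-age population = 156.14 + 99.05 = 255.19 million.
Unemployment rate = 10.88 / 156.14 = 6.97%.
Labor force participation rate = 156.14 / 255.19 = 61.19%.

Unemployment rate ≈ 6.97%; labor force participation rate ≈ 61.19%.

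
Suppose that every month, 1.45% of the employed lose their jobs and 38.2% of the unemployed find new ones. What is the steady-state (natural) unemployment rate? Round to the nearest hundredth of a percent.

At steady state the flows balance: s·E = f·U, so U/(E+U) = s/(s+f).
u* = 1.45 / (1.45 + 38.2) = 1.45 / 39.65 = 3.66%.

Steady-state unemployment rate ≈ 3.66%.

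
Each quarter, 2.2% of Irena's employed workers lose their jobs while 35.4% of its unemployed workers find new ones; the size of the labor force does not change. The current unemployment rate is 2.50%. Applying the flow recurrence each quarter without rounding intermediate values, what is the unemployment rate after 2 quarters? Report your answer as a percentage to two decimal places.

Unemployment rate after two quarters ≈ 4.55%.

With a fixed labor force, u_{t+1} = u_t + s·(1−u_t) − f·u_t = u_t·(1−s−f) + s.
Here 1−s−f = 0.624 and s = 0.022.
u_1 = 0.025000 × 0.624 + 0.022 = 0.037600.
u_2 = 0.037600 × 0.624 + 0.022 = 0.045462.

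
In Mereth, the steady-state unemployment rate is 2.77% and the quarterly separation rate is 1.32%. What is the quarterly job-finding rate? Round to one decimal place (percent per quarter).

Job-finding rate ≈ 46.3% per quarter.

From u* = s/(s+f): f = s·(1−u)/u.
f = 1.32 × (1 − 0.0277) / 0.0277 = 1.2834 / 0.0277 ≈ 46.3% per quarter.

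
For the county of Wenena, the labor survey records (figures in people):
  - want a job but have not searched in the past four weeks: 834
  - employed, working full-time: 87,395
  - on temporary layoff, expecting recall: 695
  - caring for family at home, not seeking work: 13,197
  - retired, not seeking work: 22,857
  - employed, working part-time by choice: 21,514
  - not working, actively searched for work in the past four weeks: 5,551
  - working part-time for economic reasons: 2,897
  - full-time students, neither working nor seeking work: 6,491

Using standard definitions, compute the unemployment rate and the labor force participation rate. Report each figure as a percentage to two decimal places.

Unemployment rate ≈ 5.29%; labor force participation rate ≈ 73.13%.

Employed = 87,395 + 21,514 + 2,897 = 111,806 (anyone who worked, including part-time for economic reasons, counts as employed).
Unemployed = 695 + 5,551 = 6,246 (jobless and actively searching, or on temporary layoff).
Labor force = 111,806 + 6,246 = 118,052.
Not in labor force = 834 + 13,197 + 22,857 + 6,491 = 43,379 (those not working and not actively searching are outside the labor force — including those who want a job but have given up searching).
Civilian working-age population = 118,052 + 43,379 = 161,431.
Unemployment rate = 6,246 / 118,052 = 5.29%.
Labor force participation rate = 118,052 / 161,431 = 73.13%.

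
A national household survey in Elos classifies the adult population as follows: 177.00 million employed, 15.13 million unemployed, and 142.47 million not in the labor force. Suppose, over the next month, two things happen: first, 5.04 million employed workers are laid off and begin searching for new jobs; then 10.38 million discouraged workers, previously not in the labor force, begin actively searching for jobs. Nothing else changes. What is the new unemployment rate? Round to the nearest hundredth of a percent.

Initially, labor force = 177.00 + 15.13 = 192.13 million, so u = 15.13/192.13 = 7.87%.
After the first change, employed falls and unemployed rises by 5.04; labor force unchanged → E = 171.96, U = 20.17, labor force = 192.13 million.
After the second change, unemployed and labor force both rise by 10.38 → E = 171.96, U = 30.55, labor force = 202.51 million.
New unemployment rate = 30.55 / 202.51 = 15.09%.

New unemployment rate ≈ 15.09%.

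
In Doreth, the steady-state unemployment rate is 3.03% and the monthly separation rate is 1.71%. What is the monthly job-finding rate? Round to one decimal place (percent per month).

From u* = s/(s+f): f = s·(1−u)/u.
f = 1.71 × (1 − 0.0303) / 0.0303 = 1.6582 / 0.0303 ≈ 54.7% per month.

Job-finding rate ≈ 54.7% per month.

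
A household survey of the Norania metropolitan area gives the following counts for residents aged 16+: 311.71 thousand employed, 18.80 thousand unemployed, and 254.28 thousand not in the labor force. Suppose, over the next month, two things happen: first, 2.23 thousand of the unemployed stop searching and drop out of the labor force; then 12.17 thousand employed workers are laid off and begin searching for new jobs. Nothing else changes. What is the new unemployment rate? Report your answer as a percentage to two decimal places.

Initially, labor force = 311.71 + 18.80 = 330.51 thousand, so u = 18.80/330.51 = 5.69%.
After the first change, unemployed and labor force both fall by 2.23 → E = 311.71, U = 16.57, labor force = 328.28 thousand.
After the second change, employed falls and unemployed rises by 12.17; labor force unchanged → E = 299.54, U = 28.74, labor force = 328.28 thousand.
New unemployment rate = 28.74 / 328.28 = 8.75%.

New unemployment rate ≈ 8.75%.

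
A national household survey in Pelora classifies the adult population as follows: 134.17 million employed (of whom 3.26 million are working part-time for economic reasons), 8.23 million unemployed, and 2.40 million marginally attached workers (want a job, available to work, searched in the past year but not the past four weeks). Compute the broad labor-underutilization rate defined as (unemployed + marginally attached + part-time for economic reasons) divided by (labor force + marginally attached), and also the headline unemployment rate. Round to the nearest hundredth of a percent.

Labor force = 134.17 + 8.23 = 142.40 million.
Numerator = 8.23 + 2.40 + 3.26 = 13.89 million.
Denominator = 142.40 + 2.40 = 144.80 million.
Broad rate = 13.89 / 144.80 = 9.59%.
Headline unemployment rate = 8.23 / 142.40 = 5.78%.

Broad underutilization rate ≈ 9.59%; headline unemployment rate ≈ 5.78%.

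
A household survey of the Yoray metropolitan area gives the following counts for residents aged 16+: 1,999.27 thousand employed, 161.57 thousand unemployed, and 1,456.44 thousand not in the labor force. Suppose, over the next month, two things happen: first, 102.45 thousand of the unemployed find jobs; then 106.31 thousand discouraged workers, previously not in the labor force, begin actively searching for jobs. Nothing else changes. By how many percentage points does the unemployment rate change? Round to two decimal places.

Initially, labor force = 1,999.27 + 161.57 = 2,160.84 thousand, so u = 161.57/2,160.84 = 7.48%.
After the first change, unemployed falls and employed rises by 102.45; labor force unchanged → E = 2,101.72, U = 59.12, labor force = 2,160.84 thousand.
After the second change, unemployed and labor force both rise by 106.31 → E = 2,101.72, U = 165.43, labor force = 2,267.15 thousand.
New unemployment rate = 165.43 / 2,267.15 = 7.30%.
Change = 7.30% − 7.48% = −0.18 percentage points.

The unemployment rate changes by −0.18 percentage points.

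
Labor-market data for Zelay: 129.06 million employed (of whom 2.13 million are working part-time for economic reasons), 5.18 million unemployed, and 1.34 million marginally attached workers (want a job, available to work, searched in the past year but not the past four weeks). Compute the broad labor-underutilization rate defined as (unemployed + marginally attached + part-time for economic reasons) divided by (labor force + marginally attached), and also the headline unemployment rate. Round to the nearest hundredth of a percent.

Labor force = 129.06 + 5.18 = 134.24 million.
Numerator = 5.18 + 1.34 + 2.13 = 8.65 million.
Denominator = 134.24 + 1.34 = 135.58 million.
Broad rate = 8.65 / 135.58 = 6.38%.
Headline unemployment rate = 5.18 / 134.24 = 3.86%.

Broad underutilization rate ≈ 6.38%; headline unemployment rate ≈ 3.86%.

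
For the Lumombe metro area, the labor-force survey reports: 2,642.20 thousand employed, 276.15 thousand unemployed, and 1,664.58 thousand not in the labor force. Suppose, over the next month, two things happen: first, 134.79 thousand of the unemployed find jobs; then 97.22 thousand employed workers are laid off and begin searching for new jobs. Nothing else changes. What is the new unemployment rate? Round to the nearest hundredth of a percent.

Initially, labor force = 2,642.20 + 276.15 = 2,918.35 thousand, so u = 276.15/2,918.35 = 9.46%.
After the first change, unemployed falls and employed rises by 134.79; labor force unchanged → E = 2,776.99, U = 141.36, labor force = 2,918.35 thousand.
After the second change, employed falls and unemployed rises by 97.22; labor force unchanged → E = 2,679.77, U = 238.58, labor force = 2,918.35 thousand.
New unemployment rate = 238.58 / 2,918.35 = 8.18%.

New unemployment rate ≈ 8.18%.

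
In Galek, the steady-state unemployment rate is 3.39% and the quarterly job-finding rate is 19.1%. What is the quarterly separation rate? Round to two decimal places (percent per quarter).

Separation rate ≈ 0.67% per quarter.

From u* = s/(s+f): s = u·f/(1−u).
s = 0.0339 × 19.1 / (1 − 0.0339) = 0.6475 / 0.9661 ≈ 0.67% per quarter.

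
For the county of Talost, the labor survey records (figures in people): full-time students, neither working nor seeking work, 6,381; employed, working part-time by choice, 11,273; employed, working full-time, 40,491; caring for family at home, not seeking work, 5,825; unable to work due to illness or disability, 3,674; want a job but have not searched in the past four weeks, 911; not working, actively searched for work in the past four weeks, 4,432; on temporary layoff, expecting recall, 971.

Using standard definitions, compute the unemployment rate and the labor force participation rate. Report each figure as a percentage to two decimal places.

Unemployment rate ≈ 9.45%; labor force participation rate ≈ 77.30%.

Employed = 11,273 + 40,491 = 51,764.
Unemployed = 4,432 + 971 = 5,403 (jobless and actively searching, or on temporary layoff).
Labor force = 51,764 + 5,403 = 57,167.
Not in labor force = 6,381 + 5,825 + 3,674 + 911 = 16,791 (those not working and not actively searching are outside the labor force — including those who want a job but have given up searching).
Civilian working-age population = 57,167 + 16,791 = 73,958.
Unemployment rate = 5,403 / 57,167 = 9.45%.
Labor force participation rate = 57,167 / 73,958 = 77.30%.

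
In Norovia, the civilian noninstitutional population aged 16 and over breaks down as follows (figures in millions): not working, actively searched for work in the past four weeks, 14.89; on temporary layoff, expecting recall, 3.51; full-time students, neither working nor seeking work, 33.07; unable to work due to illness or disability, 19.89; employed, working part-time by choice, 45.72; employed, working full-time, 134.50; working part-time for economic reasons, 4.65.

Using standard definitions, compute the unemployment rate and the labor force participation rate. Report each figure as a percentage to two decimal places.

Unemployment rate ≈ 9.05%; labor force participation rate ≈ 79.33%.

Employed = 45.72 + 134.50 + 4.65 = 184.87 million (anyone who worked, including part-time for economic reasons, counts as employed).
Unemployed = 14.89 + 3.51 = 18.40 million (jobless and actively searching, or on temporary layoff).
Labor force = 184.87 + 18.40 = 203.27 million.
Not in labor force = 33.07 + 19.89 = 52.96 million (those not working and not actively searching are outside the labor force).
Civilian working-age population = 203.27 + 52.96 = 256.23 million.
Unemployment rate = 18.40 / 203.27 = 9.05%.
Labor force participation rate = 203.27 / 256.23 = 79.33%.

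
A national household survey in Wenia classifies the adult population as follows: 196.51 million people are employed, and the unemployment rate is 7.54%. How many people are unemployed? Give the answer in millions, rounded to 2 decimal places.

About 16.03 million are unemployed.

Let U be the number unemployed. The labor force is E + U, and U/(E+U) = 0.0754.
So U = 0.0754 × 196.51 / (1 − 0.0754) = 14.8169 / 0.9246 ≈ 16.03 million.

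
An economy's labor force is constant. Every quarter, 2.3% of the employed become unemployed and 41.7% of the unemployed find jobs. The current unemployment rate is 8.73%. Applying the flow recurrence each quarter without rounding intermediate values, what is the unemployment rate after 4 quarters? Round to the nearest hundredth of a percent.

With a fixed labor force, u_{t+1} = u_t + s·(1−u_t) − f·u_t = u_t·(1−s−f) + s.
Here 1−s−f = 0.560 and s = 0.023.
u_1 = 0.087300 × 0.560 + 0.023 = 0.071888.
u_2 = 0.071888 × 0.560 + 0.023 = 0.063257.
u_3 = 0.063257 × 0.560 + 0.023 = 0.058424.
u_4 = 0.058424 × 0.560 + 0.023 = 0.055717.

Unemployment rate after four quarters ≈ 5.57%.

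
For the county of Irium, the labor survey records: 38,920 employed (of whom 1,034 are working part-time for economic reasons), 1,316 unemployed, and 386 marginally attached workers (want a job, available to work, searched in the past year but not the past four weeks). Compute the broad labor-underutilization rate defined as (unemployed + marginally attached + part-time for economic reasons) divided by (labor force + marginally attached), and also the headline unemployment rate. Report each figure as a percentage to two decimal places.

Broad underutilization rate ≈ 6.74%; headline unemployment rate ≈ 3.27%.

Labor force = 38,920 + 1,316 = 40,236.
Numerator = 1,316 + 386 + 1,034 = 2,736.
Denominator = 40,236 + 386 = 40,622.
Broad rate = 2,736 / 40,622 = 6.74%.
Headline unemployment rate = 1,316 / 40,236 = 3.27%.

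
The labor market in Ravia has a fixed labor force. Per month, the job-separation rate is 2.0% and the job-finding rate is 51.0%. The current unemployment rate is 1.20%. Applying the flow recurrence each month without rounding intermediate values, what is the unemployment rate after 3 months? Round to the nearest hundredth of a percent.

Unemployment rate after three months ≈ 3.51%.

With a fixed labor force, u_{t+1} = u_t + s·(1−u_t) − f·u_t = u_t·(1−s−f) + s.
Here 1−s−f = 0.470 and s = 0.020.
u_1 = 0.012000 × 0.470 + 0.020 = 0.025640.
u_2 = 0.025640 × 0.470 + 0.020 = 0.032051.
u_3 = 0.032051 × 0.470 + 0.020 = 0.035064.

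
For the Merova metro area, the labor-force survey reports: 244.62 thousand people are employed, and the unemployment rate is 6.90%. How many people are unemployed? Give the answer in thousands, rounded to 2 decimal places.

About 18.13 thousand are unemployed.

Let U be the number unemployed. The labor force is E + U, and U/(E+U) = 0.0690.
So U = 0.0690 × 244.62 / (1 − 0.0690) = 16.8788 / 0.9310 ≈ 18.13 thousand.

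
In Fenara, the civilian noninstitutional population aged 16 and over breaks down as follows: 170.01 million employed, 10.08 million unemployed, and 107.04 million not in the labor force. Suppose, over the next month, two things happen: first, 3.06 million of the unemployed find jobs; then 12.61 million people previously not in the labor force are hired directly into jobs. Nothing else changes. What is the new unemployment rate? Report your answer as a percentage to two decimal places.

Initially, labor force = 170.01 + 10.08 = 180.09 million, so u = 10.08/180.09 = 5.60%.
After the first change, unemployed falls and employed rises by 3.06; labor force unchanged → E = 173.07, U = 7.02, labor force = 180.09 million.
After the second change, employed and labor force both rise by 12.61; unemployed unchanged → E = 185.68, U = 7.02, labor force = 192.70 million.
New unemployment rate = 7.02 / 192.70 = 3.64%.

New unemployment rate ≈ 3.64%.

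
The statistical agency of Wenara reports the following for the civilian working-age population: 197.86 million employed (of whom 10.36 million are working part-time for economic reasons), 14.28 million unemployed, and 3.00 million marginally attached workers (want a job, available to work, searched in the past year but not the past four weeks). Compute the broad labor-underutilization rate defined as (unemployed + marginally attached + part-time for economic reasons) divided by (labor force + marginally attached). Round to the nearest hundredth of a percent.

Broad underutilization rate ≈ 12.85%.

Labor force = 197.86 + 14.28 = 212.14 million.
Numerator = 14.28 + 3.00 + 10.36 = 27.64 million.
Denominator = 212.14 + 3.00 = 215.14 million.
Broad rate = 27.64 / 215.14 = 12.85%.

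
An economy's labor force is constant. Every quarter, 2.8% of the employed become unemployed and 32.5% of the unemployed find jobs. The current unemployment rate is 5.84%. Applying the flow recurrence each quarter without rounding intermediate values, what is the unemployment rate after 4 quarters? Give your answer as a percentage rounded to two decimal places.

Unemployment rate after four quarters ≈ 7.57%.

With a fixed labor force, u_{t+1} = u_t + s·(1−u_t) − f·u_t = u_t·(1−s−f) + s.
Here 1−s−f = 0.647 and s = 0.028.
u_1 = 0.058400 × 0.647 + 0.028 = 0.065785.
u_2 = 0.065785 × 0.647 + 0.028 = 0.070563.
u_3 = 0.070563 × 0.647 + 0.028 = 0.073654.
u_4 = 0.073654 × 0.647 + 0.028 = 0.075654.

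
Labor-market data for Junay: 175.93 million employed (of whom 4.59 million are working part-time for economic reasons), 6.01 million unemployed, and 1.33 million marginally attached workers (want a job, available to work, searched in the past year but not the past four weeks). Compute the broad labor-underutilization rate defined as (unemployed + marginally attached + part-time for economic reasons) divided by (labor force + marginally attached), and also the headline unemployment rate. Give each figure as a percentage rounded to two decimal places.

Broad underutilization rate ≈ 6.51%; headline unemployment rate ≈ 3.30%.

Labor force = 175.93 + 6.01 = 181.94 million.
Numerator = 6.01 + 1.33 + 4.59 = 11.93 million.
Denominator = 181.94 + 1.33 = 183.27 million.
Broad rate = 11.93 / 183.27 = 6.51%.
Headline unemployment rate = 6.01 / 181.94 = 3.30%.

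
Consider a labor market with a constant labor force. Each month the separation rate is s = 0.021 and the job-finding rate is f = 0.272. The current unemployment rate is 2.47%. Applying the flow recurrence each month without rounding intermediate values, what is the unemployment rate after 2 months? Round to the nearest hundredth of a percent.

Unemployment rate after two months ≈ 4.82%.

With a fixed labor force, u_{t+1} = u_t + s·(1−u_t) − f·u_t = u_t·(1−s−f) + s.
Here 1−s−f = 0.707 and s = 0.021.
u_1 = 0.024700 × 0.707 + 0.021 = 0.038463.
u_2 = 0.038463 × 0.707 + 0.021 = 0.048193.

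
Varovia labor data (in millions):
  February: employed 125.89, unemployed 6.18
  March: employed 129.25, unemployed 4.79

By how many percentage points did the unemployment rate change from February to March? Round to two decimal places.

February: labor force = 125.89 + 6.18 = 132.07; u = 6.18/132.07 = 4.68%.
March: labor force = 129.25 + 4.79 = 134.04; u = 4.79/134.04 = 3.57%.
Change = 3.57% − 4.68% = −1.11 pp.

The unemployment rate changed by −1.11 percentage points.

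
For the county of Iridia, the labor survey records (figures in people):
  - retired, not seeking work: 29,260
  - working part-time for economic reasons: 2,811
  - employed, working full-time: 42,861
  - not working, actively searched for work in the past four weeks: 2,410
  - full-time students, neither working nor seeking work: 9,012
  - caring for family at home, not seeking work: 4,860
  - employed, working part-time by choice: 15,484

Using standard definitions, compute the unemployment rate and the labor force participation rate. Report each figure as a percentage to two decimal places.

Unemployment rate ≈ 3.79%; labor force participation rate ≈ 59.58%.

Employed = 2,811 + 42,861 + 15,484 = 61,156 (anyone who worked, including part-time for economic reasons, counts as employed).
Unemployed = 2,410.
Labor force = 61,156 + 2,410 = 63,566.
Not in labor force = 29,260 + 9,012 + 4,860 = 43,132 (those not working and not actively searching are outside the labor force).
Civilian working-age population = 63,566 + 43,132 = 106,698.
Unemployment rate = 2,410 / 63,566 = 3.79%.
Labor force participation rate = 63,566 / 106,698 = 59.58%.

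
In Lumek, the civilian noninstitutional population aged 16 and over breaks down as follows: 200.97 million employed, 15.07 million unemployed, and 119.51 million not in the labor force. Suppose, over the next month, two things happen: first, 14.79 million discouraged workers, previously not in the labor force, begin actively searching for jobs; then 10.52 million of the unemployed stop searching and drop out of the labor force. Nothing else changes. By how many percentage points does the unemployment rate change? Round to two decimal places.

Initially, labor force = 200.97 + 15.07 = 216.04 million, so u = 15.07/216.04 = 6.98%.
After the first change, unemployed and labor force both rise by 14.79 → E = 200.97, U = 29.86, labor force = 230.83 million.
After the second change, unemployed and labor force both fall by 10.52 → E = 200.97, U = 19.34, labor force = 220.31 million.
New unemployment rate = 19.34 / 220.31 = 8.78%.
Change = 8.78% − 6.98% = +1.80 percentage points.

The unemployment rate changes by +1.80 percentage points.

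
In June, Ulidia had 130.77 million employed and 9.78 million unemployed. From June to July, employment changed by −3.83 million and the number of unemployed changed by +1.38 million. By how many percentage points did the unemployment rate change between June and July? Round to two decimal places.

June: labor force = 130.77 + 9.78 = 140.55; u = 9.78/140.55 = 6.96%.
July: labor force = 126.94 + 11.16 = 138.10; u = 11.16/138.10 = 8.08%.
Change = 8.08% − 6.96% = +1.12 pp.

The unemployment rate changed by +1.12 percentage points.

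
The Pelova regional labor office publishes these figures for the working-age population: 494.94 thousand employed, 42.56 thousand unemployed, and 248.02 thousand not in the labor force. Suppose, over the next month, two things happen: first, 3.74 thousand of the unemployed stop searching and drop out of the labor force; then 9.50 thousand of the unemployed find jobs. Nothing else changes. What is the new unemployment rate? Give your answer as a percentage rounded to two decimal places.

Initially, labor force = 494.94 + 42.56 = 537.50 thousand, so u = 42.56/537.50 = 7.92%.
After the first change, unemployed and labor force both fall by 3.74 → E = 494.94, U = 38.82, labor force = 533.76 thousand.
After the second change, unemployed falls and employed rises by 9.50; labor force unchanged → E = 504.44, U = 29.32, labor force = 533.76 thousand.
New unemployment rate = 29.32 / 533.76 = 5.49%.

New unemployment rate ≈ 5.49%.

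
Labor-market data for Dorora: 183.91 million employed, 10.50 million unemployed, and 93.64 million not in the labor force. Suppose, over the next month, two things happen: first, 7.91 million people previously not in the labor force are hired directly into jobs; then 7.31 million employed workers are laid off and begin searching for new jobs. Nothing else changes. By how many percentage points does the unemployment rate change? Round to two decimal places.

Initially, labor force = 183.91 + 10.50 = 194.41 million, so u = 10.50/194.41 = 5.40%.
After the first change, employed and labor force both rise by 7.91; unemployed unchanged → E = 191.82, U = 10.50, labor force = 202.32 million.
After the second change, employed falls and unemployed rises by 7.31; labor force unchanged → E = 184.51, U = 17.81, labor force = 202.32 million.
New unemployment rate = 17.81 / 202.32 = 8.80%.
Change = 8.80% − 5.40% = +3.40 percentage points.

The unemployment rate changes by +3.40 percentage points.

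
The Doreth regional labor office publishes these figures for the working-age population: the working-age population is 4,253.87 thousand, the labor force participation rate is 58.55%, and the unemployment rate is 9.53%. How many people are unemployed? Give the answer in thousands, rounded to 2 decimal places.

Labor force = 0.5855 × 4,253.87 = 2,490.64 thousand.
Unemployed = 0.0953 × 2,490.64 ≈ 237.36 thousand.

About 237.36 thousand are unemployed.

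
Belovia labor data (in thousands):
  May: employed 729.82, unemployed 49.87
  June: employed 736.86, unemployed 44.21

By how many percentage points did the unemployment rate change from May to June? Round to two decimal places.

The unemployment rate changed by −0.74 percentage points.

May: labor force = 729.82 + 49.87 = 779.69; u = 49.87/779.69 = 6.40%.
June: labor force = 736.86 + 44.21 = 781.07; u = 44.21/781.07 = 5.66%.
Change = 5.66% − 6.40% = −0.74 pp.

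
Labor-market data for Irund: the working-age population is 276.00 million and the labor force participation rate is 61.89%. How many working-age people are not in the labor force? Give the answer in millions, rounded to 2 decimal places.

About 105.18 million are not in the labor force.

Share not in the labor force = 1 − 0.6189 = 0.3811.
Not in labor force = 0.3811 × 276.00 ≈ 105.18 million.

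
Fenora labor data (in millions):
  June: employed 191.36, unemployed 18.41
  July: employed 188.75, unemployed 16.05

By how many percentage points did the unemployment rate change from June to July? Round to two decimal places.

June: labor force = 191.36 + 18.41 = 209.77; u = 18.41/209.77 = 8.78%.
July: labor force = 188.75 + 16.05 = 204.80; u = 16.05/204.80 = 7.84%.
Change = 7.84% − 8.78% = −0.94 pp.

The unemployment rate changed by −0.94 percentage points.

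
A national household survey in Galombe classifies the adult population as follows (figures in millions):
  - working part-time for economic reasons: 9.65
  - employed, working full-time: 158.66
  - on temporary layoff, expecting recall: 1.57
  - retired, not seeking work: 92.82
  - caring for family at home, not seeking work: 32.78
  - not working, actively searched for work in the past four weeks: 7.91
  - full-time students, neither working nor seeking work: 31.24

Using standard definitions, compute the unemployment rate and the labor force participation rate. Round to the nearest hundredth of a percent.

Unemployment rate ≈ 5.33%; labor force participation rate ≈ 53.13%.

Employed = 9.65 + 158.66 = 168.31 million (anyone who worked, including part-time for economic reasons, counts as employed).
Unemployed = 1.57 + 7.91 = 9.48 million (jobless and actively searching, or on temporary layoff).
Labor force = 168.31 + 9.48 = 177.79 million.
Not in labor force = 92.82 + 32.78 + 31.24 = 156.84 million (those not working and not actively searching are outside the labor force).
Civilian working-age population = 177.79 + 156.84 = 334.63 million.
Unemployment rate = 9.48 / 177.79 = 5.33%.
Labor force participation rate = 177.79 / 334.63 = 53.13%.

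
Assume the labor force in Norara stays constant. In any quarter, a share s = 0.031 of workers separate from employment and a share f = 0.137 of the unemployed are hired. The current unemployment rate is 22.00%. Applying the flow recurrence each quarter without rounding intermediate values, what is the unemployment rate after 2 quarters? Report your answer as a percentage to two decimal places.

With a fixed labor force, u_{t+1} = u_t + s·(1−u_t) − f·u_t = u_t·(1−s−f) + s.
Here 1−s−f = 0.832 and s = 0.031.
u_1 = 0.220000 × 0.832 + 0.031 = 0.214040.
u_2 = 0.214040 × 0.832 + 0.031 = 0.209081.

Unemployment rate after two quarters ≈ 20.91%.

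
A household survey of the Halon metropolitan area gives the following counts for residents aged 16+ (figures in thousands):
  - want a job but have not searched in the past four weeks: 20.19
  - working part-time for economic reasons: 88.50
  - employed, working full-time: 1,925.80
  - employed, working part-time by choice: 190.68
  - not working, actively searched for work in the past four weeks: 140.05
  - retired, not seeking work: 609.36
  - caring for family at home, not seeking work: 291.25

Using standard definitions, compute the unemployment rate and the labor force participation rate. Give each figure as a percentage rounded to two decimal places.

Employed = 88.50 + 1,925.80 + 190.68 = 2,204.98 thousand (anyone who worked, including part-time for economic reasons, counts as employed).
Unemployed = 140.05 thousand.
Labor force = 2,204.98 + 140.05 = 2,345.03 thousand.
Not in labor force = 20.19 + 609.36 + 291.25 = 920.80 thousand (those not working and not actively searching are outside the labor force — including those who want a job but have given up searching).
Civilian working-age population = 2,345.03 + 920.80 = 3,265.83 thousand.
Unemployment rate = 140.05 / 2,345.03 = 5.97%.
Labor force participation rate = 2,345.03 / 3,265.83 = 71.81%.

Unemployment rate ≈ 5.97%; labor force participation rate ≈ 71.81%.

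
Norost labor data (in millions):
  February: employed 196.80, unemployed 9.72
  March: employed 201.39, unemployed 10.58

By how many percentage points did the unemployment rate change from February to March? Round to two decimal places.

The unemployment rate changed by +0.28 percentage points.

February: labor force = 196.80 + 9.72 = 206.52; u = 9.72/206.52 = 4.71%.
March: labor force = 201.39 + 10.58 = 211.97; u = 10.58/211.97 = 4.99%.
Change = 4.99% − 4.71% = +0.28 pp.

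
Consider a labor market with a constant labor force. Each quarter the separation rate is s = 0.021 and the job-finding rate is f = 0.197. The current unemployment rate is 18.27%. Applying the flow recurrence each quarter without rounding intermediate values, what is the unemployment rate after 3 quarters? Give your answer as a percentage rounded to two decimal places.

Unemployment rate after three quarters ≈ 13.76%.

With a fixed labor force, u_{t+1} = u_t + s·(1−u_t) − f·u_t = u_t·(1−s−f) + s.
Here 1−s−f = 0.782 and s = 0.021.
u_1 = 0.182700 × 0.782 + 0.021 = 0.163871.
u_2 = 0.163871 × 0.782 + 0.021 = 0.149147.
u_3 = 0.149147 × 0.782 + 0.021 = 0.137633.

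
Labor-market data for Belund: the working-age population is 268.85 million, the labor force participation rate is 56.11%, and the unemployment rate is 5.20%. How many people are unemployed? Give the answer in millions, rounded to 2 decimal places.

About 7.84 million are unemployed.

Labor force = 0.5611 × 268.85 = 150.85 million.
Unemployed = 0.0520 × 150.85 ≈ 7.84 million.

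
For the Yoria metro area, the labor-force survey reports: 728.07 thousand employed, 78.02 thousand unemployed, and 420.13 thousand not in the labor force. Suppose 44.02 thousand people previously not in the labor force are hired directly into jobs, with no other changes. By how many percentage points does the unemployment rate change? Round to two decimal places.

Initially, labor force = 728.07 + 78.02 = 806.09 thousand, so u = 78.02/806.09 = 9.68%.
After the change, employed and labor force both rise by 44.02; unemployed unchanged → E = 772.09, U = 78.02, labor force = 850.11 thousand.
New unemployment rate = 78.02 / 850.11 = 9.18%.
Change = 9.18% − 9.68% = −0.50 percentage points.

The unemployment rate changes by −0.50 percentage points.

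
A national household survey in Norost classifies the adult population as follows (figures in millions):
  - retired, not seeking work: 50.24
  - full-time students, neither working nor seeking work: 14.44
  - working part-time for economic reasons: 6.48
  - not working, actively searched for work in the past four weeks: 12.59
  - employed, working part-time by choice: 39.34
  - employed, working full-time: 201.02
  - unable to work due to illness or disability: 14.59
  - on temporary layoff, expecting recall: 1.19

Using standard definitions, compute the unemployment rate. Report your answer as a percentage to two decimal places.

Unemployment rate ≈ 5.29%.

Employed = 6.48 + 39.34 + 201.02 = 246.84 million (anyone who worked, including part-time for economic reasons, counts as employed).
Unemployed = 12.59 + 1.19 = 13.78 million (jobless and actively searching, or on temporary layoff).
Labor force = 246.84 + 13.78 = 260.62 million.
Unemployment rate = 13.78 / 260.62 = 5.29%.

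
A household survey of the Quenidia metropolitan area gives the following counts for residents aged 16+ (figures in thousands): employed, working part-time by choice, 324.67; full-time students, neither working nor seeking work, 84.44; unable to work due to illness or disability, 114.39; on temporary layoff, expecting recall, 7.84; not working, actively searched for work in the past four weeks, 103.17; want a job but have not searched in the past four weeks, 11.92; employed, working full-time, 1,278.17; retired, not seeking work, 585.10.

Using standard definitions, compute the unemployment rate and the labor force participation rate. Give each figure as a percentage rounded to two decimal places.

Employed = 324.67 + 1,278.17 = 1,602.84 thousand.
Unemployed = 7.84 + 103.17 = 111.01 thousand (jobless and actively searching, or on temporary layoff).
Labor force = 1,602.84 + 111.01 = 1,713.85 thousand.
Not in labor force = 84.44 + 114.39 + 11.92 + 585.10 = 795.85 thousand (those not working and not actively searching are outside the labor force — including those who want a job but have given up searching).
Civilian working-age population = 1,713.85 + 795.85 = 2,509.70 thousand.
Unemployment rate = 111.01 / 1,713.85 = 6.48%.
Labor force participation rate = 1,713.85 / 2,509.70 = 68.29%.

Unemployment rate ≈ 6.48%; labor force participation rate ≈ 68.29%.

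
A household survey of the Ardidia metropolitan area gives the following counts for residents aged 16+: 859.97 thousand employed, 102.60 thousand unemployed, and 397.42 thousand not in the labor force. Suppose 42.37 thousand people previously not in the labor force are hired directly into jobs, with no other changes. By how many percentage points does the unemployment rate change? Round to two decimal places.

The unemployment rate changes by −0.45 percentage points.

Initially, labor force = 859.97 + 102.60 = 962.57 thousand, so u = 102.60/962.57 = 10.66%.
After the change, employed and labor force both rise by 42.37; unemployed unchanged → E = 902.34, U = 102.60, labor force = 1,004.94 thousand.
New unemployment rate = 102.60 / 1,004.94 = 10.21%.
Change = 10.21% − 10.66% = −0.45 percentage points.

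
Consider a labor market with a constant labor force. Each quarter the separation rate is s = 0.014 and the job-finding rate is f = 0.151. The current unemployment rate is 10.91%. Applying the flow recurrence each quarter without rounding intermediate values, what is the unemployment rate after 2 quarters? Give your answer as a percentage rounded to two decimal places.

Unemployment rate after two quarters ≈ 10.18%.

With a fixed labor force, u_{t+1} = u_t + s·(1−u_t) − f·u_t = u_t·(1−s−f) + s.
Here 1−s−f = 0.835 and s = 0.014.
u_1 = 0.109100 × 0.835 + 0.014 = 0.105098.
u_2 = 0.105098 × 0.835 + 0.014 = 0.101757.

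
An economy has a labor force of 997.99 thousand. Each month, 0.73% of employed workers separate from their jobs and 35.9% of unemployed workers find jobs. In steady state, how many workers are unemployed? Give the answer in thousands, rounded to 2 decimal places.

Steady-state unemployment rate u* = s/(s+f) = 0.73/(0.73+35.9) = 0.019929.
Unemployed = u* × labor force = 0.019929 × 997.99 ≈ 19.89 thousand.

About 19.89 thousand are unemployed in steady state.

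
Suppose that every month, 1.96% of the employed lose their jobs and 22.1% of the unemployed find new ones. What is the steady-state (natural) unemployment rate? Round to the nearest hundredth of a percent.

Steady-state unemployment rate ≈ 8.15%.

At steady state the flows balance: s·E = f·U, so U/(E+U) = s/(s+f).
u* = 1.96 / (1.96 + 22.1) = 1.96 / 24.06 = 8.15%.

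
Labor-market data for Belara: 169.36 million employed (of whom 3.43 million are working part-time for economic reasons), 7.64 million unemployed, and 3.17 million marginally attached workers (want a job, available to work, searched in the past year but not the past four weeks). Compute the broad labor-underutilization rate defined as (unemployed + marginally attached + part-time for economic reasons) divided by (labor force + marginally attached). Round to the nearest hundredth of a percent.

Labor force = 169.36 + 7.64 = 177.00 million.
Numerator = 7.64 + 3.17 + 3.43 = 14.24 million.
Denominator = 177.00 + 3.17 = 180.17 million.
Broad rate = 14.24 / 180.17 = 7.90%.

Broad underutilization rate ≈ 7.90%.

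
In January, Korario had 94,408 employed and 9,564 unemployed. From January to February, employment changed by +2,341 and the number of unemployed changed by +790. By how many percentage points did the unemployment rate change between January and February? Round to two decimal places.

January: labor force = 94,408 + 9,564 = 103,972; u = 9,564/103,972 = 9.20%.
February: labor force = 96,749 + 10,354 = 107,103; u = 10,354/107,103 = 9.67%.
Change = 9.67% − 9.20% = +0.47 pp.

The unemployment rate changed by +0.47 percentage points.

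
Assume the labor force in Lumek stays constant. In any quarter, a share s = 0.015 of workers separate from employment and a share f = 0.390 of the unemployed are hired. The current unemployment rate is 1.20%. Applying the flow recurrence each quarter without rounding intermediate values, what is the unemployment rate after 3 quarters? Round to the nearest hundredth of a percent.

With a fixed labor force, u_{t+1} = u_t + s·(1−u_t) − f·u_t = u_t·(1−s−f) + s.
Here 1−s−f = 0.595 and s = 0.015.
u_1 = 0.012000 × 0.595 + 0.015 = 0.022140.
u_2 = 0.022140 × 0.595 + 0.015 = 0.028173.
u_3 = 0.028173 × 0.595 + 0.015 = 0.031763.

Unemployment rate after three quarters ≈ 3.18%.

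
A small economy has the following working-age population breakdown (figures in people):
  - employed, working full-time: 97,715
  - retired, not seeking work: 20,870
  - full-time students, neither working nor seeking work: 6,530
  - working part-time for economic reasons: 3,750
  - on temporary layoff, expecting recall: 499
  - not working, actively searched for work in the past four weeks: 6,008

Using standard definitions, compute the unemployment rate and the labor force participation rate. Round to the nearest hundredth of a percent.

Employed = 97,715 + 3,750 = 101,465 (anyone who worked, including part-time for economic reasons, counts as employed).
Unemployed = 499 + 6,008 = 6,507 (jobless and actively searching, or on temporary layoff).
Labor force = 101,465 + 6,507 = 107,972.
Not in labor force = 20,870 + 6,530 = 27,400 (those not working and not actively searching are outside the labor force).
Civilian working-age population = 107,972 + 27,400 = 135,372.
Unemployment rate = 6,507 / 107,972 = 6.03%.
Labor force participation rate = 107,972 / 135,372 = 79.76%.

Unemployment rate ≈ 6.03%; labor force participation rate ≈ 79.76%.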